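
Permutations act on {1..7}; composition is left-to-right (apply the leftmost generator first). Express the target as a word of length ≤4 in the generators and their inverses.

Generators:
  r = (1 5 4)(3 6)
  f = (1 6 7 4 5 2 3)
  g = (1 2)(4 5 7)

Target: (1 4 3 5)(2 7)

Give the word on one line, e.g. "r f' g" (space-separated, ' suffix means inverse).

  after f': (1 3 2 5 4 7 6)
  after f': (1 2 4 6 3 5 7)
  after g': (2 7)(3 4 6)
  after r': (1 4 3 5)(2 7)

f' f' g' r'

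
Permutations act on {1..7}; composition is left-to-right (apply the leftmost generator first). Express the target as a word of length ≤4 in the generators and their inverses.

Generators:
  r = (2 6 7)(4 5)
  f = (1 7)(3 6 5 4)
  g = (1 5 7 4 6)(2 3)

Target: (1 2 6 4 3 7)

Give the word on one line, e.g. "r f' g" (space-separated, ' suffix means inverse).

  after f: (1 7)(3 6 5 4)
  after r: (1 2 6 4 3 7)

f r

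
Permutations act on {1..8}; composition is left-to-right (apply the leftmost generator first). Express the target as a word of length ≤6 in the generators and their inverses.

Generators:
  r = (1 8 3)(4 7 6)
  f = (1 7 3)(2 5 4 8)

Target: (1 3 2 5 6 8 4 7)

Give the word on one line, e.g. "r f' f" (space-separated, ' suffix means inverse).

r r f r'

  after r: (1 8 3)(4 7 6)
  after r: (1 3 8)(4 6 7)
  after f: (2 5 4 6 3)(7 8)
  after r': (1 3 2 5 6 8 4 7)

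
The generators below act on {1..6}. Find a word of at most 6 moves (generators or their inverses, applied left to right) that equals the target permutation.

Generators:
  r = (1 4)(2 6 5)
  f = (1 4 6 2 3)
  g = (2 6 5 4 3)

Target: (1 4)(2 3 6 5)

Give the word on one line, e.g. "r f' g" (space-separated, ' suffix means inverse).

  after f': (1 3 2 6 4)
  after r: (1 3 6)(2 5)
  after r: (1 3 5 6 4)
  after g': (1 4)(2 3 6 5)

f' r r g'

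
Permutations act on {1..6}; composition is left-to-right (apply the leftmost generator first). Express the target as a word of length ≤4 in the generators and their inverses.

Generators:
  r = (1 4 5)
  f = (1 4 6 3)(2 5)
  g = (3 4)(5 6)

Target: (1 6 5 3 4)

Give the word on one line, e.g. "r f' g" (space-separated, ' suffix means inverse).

  after r': (1 5 4)
  after g': (1 6 5 3 4)

r' g'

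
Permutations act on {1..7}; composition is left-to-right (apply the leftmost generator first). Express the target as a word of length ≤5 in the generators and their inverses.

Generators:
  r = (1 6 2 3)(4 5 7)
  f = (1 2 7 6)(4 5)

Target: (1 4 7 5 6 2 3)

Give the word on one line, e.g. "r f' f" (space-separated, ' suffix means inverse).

f' f' r f' r'

  after f': (1 6 7 2)(4 5)
  after f': (1 7)(2 6)
  after r: (1 4 5 7 6 3)
  after f': (1 5 2)(3 6)
  after r': (1 4 7 5 6 2 3)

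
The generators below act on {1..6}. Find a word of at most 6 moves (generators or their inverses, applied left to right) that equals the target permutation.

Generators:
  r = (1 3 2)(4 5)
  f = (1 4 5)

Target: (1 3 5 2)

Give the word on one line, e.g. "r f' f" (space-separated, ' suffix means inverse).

  after r: (1 3 2)(4 5)
  after r: (1 2 3)
  after f: (1 2 3 4 5)
  after r': (1 3 5 2)

r r f r'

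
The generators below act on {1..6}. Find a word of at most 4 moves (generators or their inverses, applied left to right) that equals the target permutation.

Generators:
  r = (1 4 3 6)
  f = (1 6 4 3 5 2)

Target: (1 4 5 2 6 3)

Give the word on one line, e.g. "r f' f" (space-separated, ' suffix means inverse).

  after r: (1 4 3 6)
  after f: (1 3 4 5 2)
  after r': (1 4 5 2 6 3)

r f r'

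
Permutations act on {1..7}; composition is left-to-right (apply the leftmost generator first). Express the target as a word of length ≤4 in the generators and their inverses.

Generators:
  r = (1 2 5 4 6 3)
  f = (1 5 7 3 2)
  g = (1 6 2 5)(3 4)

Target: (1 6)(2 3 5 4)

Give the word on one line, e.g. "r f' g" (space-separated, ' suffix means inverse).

r' g r

  after r': (1 3 6 4 5 2)
  after g: (1 4)(2 6 3)
  after r: (1 6)(2 3 5 4)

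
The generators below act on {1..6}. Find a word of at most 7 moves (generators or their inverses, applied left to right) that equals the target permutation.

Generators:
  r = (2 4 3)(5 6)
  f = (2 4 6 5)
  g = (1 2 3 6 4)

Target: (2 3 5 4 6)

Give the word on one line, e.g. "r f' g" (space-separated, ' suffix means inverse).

r' g' r g' g'

  after r': (2 3 4)(5 6)
  after g': (1 4)(3 6 5)
  after r: (1 3 5 2 4)
  after g': (1 2 6 3 5)
  after g': (2 3 5 4 6)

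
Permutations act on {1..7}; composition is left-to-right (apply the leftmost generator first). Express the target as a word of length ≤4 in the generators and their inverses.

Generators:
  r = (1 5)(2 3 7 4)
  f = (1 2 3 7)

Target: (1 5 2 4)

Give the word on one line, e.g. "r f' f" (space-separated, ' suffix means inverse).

  after r': (1 5)(2 4 7 3)
  after f: (1 5 2 4)

r' f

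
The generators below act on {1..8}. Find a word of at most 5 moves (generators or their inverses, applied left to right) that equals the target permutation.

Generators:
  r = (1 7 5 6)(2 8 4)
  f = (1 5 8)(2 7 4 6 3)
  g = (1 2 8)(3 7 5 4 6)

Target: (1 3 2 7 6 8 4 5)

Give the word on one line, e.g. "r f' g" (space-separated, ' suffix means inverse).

f' f' r' g'

  after f': (1 8 5)(2 3 6 4 7)
  after f': (1 5 8)(2 6 7 3 4)
  after r': (1 7 3 8 6)(2 5)
  after g': (1 3 2 7 6 8 4 5)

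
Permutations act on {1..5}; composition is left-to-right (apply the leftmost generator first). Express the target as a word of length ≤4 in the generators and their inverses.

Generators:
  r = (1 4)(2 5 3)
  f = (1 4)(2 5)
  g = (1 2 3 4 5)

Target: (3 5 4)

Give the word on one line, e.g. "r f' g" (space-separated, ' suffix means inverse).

  after f': (1 4)(2 5)
  after g: (1 5 3 4 2)
  after g: (3 5 4)

f' g g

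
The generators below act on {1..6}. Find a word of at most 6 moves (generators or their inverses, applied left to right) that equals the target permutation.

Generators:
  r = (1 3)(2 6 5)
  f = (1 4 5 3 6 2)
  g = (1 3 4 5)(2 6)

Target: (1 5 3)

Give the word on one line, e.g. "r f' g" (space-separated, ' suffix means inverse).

f' g g r'

  after f': (1 2 6 3 5 4)
  after g: (1 6 4 3)
  after g: (1 2 6 5)
  after r': (1 5 3)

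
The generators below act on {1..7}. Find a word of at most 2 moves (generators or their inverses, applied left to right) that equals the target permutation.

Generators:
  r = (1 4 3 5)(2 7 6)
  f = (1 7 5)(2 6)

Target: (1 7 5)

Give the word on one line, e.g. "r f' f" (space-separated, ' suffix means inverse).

  after f': (1 5 7)(2 6)
  after f': (1 7 5)

f' f'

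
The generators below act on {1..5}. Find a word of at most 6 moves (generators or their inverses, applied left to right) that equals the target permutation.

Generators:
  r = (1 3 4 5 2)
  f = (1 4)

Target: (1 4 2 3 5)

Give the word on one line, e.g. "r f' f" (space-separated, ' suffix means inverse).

  after r: (1 3 4 5 2)
  after f': (1 3)(2 4 5)
  after f': (1 3 4 5 2)
  after r: (1 4 2 3 5)

r f' f' r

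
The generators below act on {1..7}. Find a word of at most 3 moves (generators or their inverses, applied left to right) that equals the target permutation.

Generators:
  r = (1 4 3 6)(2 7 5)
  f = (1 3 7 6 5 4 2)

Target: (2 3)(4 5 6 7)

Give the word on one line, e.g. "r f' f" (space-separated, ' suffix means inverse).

f r r

  after f: (1 3 7 6 5 4 2)
  after r: (1 6 2 4 7)(3 5)
  after r: (2 3)(4 5 6 7)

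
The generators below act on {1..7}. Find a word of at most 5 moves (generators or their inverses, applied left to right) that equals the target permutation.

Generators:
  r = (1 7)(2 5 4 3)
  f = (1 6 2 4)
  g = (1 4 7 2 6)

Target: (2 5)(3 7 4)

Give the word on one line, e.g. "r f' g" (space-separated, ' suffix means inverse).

r' g r r f

  after r': (1 7)(2 3 4 5)
  after g: (1 2 3 7 4 5 6)
  after r: (1 5 6 7 3)
  after r: (1 4 3 7 2 5 6)
  after f: (2 5)(3 7 4)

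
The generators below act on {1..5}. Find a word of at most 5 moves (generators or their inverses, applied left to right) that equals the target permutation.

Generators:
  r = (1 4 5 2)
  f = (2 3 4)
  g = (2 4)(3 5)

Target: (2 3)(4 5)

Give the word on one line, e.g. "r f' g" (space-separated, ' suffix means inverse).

f' g' f' f'

  after f': (2 4 3)
  after g': (3 4 5)
  after f': (2 4 5)
  after f': (2 3)(4 5)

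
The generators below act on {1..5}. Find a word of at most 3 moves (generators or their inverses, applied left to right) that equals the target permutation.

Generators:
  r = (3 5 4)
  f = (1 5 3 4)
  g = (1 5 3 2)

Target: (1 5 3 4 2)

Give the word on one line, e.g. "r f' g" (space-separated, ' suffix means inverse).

f' g r'

  after f': (1 4 3 5)
  after g: (1 4 2)
  after r': (1 5 3 4 2)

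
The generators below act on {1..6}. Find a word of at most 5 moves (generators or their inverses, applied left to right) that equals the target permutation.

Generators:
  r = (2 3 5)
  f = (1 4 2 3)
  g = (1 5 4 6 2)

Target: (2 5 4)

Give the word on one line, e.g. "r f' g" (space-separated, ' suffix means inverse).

  after g: (1 5 4 6 2)
  after f: (1 5 2 4 6 3)
  after r': (1 3)(2 4 6)
  after g': (1 3 2 5)
  after f: (2 5 4)

g f r' g' f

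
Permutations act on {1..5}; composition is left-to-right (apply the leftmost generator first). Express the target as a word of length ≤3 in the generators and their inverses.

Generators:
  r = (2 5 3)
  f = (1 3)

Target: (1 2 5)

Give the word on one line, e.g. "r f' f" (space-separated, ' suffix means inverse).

  after f: (1 3)
  after r: (1 2 5 3)
  after f: (1 2 5)

f r f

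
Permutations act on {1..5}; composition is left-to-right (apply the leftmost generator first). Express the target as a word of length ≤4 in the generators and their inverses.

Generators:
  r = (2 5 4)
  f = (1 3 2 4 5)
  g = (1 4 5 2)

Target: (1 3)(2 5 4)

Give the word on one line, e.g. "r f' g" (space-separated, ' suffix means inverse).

  after g: (1 4 5 2)
  after r': (1 5 4 2)
  after r': (1 2)
  after f': (1 3)(2 5 4)

g r' r' f'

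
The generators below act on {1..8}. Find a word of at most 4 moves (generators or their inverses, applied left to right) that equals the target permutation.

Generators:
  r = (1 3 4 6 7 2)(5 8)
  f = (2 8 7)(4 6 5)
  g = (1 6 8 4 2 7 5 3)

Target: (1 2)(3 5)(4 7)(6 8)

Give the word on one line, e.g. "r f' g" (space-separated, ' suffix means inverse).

  after f: (2 8 7)(4 6 5)
  after g: (1 6 3)(2 4 8 5)
  after r: (1 7 2 6 4 5)
  after g': (1 2)(3 5)(4 7)(6 8)

f g r g'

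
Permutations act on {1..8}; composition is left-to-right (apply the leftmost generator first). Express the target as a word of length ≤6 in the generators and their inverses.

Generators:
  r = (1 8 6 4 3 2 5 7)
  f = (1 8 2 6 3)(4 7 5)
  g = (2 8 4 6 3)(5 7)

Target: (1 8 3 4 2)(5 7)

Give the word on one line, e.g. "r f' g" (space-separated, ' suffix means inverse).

f' g r f g'

  after f': (1 3 6 2 8)(4 5 7)
  after g: (1 2 4 7 6 8)
  after r: (1 5 7 4)(2 3)
  after f: (1 4 8 2)(3 6)
  after g': (1 8 3 4 2)(5 7)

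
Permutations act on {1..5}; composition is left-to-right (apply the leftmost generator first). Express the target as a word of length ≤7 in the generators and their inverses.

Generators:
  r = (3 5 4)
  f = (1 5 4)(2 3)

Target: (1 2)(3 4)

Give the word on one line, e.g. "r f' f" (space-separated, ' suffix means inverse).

  after r: (3 5 4)
  after f: (1 5)(2 3 4)
  after r: (1 4 2 5)
  after r: (1 3 5)(2 4)
  after f: (1 2)(3 4)

r f r r f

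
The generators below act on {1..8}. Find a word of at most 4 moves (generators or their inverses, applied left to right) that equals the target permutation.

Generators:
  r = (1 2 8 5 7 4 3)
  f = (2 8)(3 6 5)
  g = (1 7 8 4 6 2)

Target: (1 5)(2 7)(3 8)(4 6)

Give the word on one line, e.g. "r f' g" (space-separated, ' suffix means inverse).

  after f': (2 8)(3 5 6)
  after g: (1 7 8)(2 4 6 3 5)
  after r': (1 5)(2 7)(3 8)(4 6)

f' g r'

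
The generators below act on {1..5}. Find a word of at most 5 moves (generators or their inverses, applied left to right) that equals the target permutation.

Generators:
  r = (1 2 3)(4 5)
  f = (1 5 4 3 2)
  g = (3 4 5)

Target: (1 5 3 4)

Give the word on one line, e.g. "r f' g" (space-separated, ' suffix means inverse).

r' f' g' g'

  after r': (1 3 2)(4 5)
  after f': (1 4)
  after g': (1 3 5 4)
  after g': (1 5 3 4)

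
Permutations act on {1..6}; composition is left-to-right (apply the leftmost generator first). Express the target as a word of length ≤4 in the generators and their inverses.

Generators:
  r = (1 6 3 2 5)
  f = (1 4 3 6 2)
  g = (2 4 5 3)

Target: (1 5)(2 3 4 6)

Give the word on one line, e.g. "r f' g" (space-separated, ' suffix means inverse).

f' r

  after f': (1 2 6 3 4)
  after r: (1 5)(2 3 4 6)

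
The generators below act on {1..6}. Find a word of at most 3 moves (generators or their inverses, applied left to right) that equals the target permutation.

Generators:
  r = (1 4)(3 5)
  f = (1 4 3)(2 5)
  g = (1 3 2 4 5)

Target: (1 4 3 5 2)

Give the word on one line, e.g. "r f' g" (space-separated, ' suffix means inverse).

  after g': (1 5 4 2 3)
  after g': (1 4 3 5 2)

g' g'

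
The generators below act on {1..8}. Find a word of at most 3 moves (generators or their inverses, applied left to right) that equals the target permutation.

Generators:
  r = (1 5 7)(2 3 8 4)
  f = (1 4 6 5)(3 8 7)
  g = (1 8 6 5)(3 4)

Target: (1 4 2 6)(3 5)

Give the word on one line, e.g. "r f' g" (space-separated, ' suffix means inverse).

r g f

  after r: (1 5 7)(2 3 8 4)
  after g: (2 4)(3 6 5 7 8)
  after f: (1 4 2 6)(3 5)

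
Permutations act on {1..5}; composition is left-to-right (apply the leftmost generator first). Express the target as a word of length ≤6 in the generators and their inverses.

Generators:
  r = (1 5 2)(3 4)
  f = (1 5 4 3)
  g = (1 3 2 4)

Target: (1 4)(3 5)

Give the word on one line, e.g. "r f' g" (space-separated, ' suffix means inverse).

  after g': (1 4 2 3)
  after f: (1 3 5 4 2)
  after g: (1 2 3 5)
  after g: (1 4)(3 5)

g' f g g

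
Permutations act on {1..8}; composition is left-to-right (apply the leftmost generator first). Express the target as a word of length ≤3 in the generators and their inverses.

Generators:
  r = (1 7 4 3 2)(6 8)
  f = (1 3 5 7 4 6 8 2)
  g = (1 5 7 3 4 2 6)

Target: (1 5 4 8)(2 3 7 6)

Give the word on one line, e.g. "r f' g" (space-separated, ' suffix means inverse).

  after f: (1 3 5 7 4 6 8 2)
  after f: (1 5 4 8)(2 3 7 6)

f f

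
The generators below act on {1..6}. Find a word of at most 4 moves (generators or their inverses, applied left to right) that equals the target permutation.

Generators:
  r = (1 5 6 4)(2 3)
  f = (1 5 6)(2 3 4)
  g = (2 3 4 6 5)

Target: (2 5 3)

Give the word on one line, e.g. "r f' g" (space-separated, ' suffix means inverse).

  after g': (2 5 6 4 3)
  after r: (1 5 4 2 6)
  after f': (2 5 3)

g' r f'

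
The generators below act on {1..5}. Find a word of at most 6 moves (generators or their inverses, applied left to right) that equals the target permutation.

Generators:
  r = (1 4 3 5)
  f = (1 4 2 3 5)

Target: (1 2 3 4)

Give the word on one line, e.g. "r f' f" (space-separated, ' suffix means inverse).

r' f' r' f r

  after r': (1 5 3 4)
  after f': (1 3)(2 4 5)
  after r': (1 4 3 5 2)
  after f: (1 2 4 5 3)
  after r: (1 2 3 4)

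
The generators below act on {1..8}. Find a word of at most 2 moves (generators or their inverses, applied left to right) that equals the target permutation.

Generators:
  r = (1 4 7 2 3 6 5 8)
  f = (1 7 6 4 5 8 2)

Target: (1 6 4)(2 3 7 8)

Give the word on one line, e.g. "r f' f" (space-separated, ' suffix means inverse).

  after r: (1 4 7 2 3 6 5 8)
  after f': (1 6 4)(2 3 7 8)

r f'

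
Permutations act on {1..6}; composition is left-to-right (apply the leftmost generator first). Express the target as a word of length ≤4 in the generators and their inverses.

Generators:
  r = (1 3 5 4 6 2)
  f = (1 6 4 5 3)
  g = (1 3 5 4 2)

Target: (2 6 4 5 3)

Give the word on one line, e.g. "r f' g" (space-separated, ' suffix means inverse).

r' f r

  after r': (1 2 6 4 5 3)
  after f: (1 2 4 3 6 5)
  after r: (2 6 4 5 3)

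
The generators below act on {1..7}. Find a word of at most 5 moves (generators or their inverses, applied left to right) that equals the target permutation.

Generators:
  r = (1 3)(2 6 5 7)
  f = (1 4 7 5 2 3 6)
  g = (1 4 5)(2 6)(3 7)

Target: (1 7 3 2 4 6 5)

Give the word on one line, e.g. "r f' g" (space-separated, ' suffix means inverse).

  after f': (1 6 3 2 5 7 4)
  after g': (1 2 4 5 3 6 7)
  after r': (1 7 3 2 4 6 5)

f' g' r'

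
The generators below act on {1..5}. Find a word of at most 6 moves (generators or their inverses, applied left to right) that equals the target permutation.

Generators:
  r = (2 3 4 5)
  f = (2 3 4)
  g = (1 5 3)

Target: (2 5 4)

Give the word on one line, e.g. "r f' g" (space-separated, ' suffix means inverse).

  after r': (2 5 4 3)
  after r': (2 4)(3 5)
  after f': (2 3 5)
  after r': (3 4)
  after r': (2 5 4)

r' r' f' r' r'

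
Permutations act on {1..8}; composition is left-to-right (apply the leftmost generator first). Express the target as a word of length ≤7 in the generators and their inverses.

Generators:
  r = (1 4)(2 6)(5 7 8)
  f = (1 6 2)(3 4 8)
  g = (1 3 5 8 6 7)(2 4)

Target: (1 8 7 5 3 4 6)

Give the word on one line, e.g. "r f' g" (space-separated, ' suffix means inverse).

r' g f g f'

  after r': (1 4)(2 6)(5 8 7)
  after g: (1 2 7 8)(3 5 6 4)
  after f: (2 7 3 5)(6 8)
  after g: (1 3 8 7 5 4 2)
  after f': (1 8 7 5 3 4 6)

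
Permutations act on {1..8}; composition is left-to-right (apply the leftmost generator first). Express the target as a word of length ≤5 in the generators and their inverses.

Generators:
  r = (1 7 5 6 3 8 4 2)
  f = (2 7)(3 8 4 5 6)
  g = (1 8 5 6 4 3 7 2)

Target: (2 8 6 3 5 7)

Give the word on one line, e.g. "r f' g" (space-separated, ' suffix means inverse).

r f r g' r

  after r: (1 7 5 6 3 8 4 2)
  after f: (1 2)(3 4 7 6 8 5)
  after r: (2 7 3)(4 5 8 6)
  after g': (1 2 3 7 4 8 5)
  after r: (2 8 6 3 5 7)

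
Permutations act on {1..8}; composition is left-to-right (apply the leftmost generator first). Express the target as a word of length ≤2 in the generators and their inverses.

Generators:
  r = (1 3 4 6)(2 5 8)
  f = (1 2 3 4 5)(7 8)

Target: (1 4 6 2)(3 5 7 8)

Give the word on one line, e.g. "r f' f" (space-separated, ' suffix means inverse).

  after r: (1 3 4 6)(2 5 8)
  after f: (1 4 6 2)(3 5 7 8)

r f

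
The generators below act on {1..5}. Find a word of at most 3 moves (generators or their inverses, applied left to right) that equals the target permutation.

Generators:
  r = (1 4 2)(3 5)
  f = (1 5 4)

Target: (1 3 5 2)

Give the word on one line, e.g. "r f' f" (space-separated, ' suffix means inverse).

f r

  after f: (1 5 4)
  after r: (1 3 5 2)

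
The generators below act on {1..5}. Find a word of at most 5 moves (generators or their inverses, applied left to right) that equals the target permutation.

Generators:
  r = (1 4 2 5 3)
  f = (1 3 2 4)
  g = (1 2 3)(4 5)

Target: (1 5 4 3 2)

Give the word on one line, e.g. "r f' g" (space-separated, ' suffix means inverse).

  after g': (1 3 2)(4 5)
  after f: (1 2 3 4 5)
  after r: (1 5 4 3 2)

g' f r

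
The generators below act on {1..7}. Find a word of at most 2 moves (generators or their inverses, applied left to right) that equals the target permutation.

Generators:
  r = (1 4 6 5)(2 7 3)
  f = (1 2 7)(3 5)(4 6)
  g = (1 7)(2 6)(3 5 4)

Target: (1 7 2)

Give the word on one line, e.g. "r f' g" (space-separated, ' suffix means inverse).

f f

  after f: (1 2 7)(3 5)(4 6)
  after f: (1 7 2)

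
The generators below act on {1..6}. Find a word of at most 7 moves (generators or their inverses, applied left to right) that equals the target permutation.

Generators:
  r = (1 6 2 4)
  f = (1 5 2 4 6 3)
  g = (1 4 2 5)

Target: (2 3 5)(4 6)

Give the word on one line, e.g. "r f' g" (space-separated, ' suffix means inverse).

r f' r' f r

  after r: (1 6 2 4)
  after f': (1 4 3 6 5)
  after r': (1 2 6 5 4 3)
  after f: (1 4)(2 3 5 6)
  after r: (2 3 5)(4 6)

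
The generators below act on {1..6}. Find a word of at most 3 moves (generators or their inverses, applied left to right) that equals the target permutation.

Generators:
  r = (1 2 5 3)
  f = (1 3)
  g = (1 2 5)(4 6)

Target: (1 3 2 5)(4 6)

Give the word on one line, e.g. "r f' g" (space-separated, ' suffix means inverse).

f' g

  after f': (1 3)
  after g: (1 3 2 5)(4 6)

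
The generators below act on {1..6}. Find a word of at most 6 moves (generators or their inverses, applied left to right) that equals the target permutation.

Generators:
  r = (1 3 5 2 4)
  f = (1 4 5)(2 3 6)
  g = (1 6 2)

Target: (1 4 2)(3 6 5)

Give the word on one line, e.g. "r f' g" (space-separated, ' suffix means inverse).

  after g': (1 2 6)
  after g': (1 6 2)
  after f: (1 2 4 5)(3 6)
  after r: (1 4 2)(3 6 5)

g' g' f r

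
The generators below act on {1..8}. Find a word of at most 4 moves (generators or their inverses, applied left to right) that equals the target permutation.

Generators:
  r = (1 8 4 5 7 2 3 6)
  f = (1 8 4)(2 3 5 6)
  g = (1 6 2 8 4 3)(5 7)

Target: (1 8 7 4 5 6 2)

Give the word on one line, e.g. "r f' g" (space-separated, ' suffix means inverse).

  after r: (1 8 4 5 7 2 3 6)
  after r: (1 4 7 3)(2 6 8 5)
  after g': (1 8 7 4 5 6 2)

r r g'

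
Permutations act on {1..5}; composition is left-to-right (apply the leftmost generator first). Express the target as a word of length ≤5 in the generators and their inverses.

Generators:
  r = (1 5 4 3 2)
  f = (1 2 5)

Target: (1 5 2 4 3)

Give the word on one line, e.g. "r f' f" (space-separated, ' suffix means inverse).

  after f': (1 5 2)
  after f': (1 2 5)
  after r: (2 4 3)
  after f: (1 2 4 3 5)
  after f: (1 5 2 4 3)

f' f' r f f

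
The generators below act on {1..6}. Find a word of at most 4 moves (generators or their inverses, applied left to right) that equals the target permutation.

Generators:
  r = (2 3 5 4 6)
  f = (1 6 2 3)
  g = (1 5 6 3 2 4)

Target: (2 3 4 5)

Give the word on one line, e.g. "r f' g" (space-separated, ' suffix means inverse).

g g f'

  after g: (1 5 6 3 2 4)
  after g: (1 6 2)(3 4 5)
  after f': (2 3 4 5)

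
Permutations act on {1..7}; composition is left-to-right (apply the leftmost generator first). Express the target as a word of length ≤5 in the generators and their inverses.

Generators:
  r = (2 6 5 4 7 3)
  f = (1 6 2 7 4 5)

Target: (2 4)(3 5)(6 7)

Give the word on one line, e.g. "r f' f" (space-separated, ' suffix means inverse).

  after r: (2 6 5 4 7 3)
  after r: (2 5 7)(3 6 4)
  after r: (2 4)(3 5)(6 7)

r r r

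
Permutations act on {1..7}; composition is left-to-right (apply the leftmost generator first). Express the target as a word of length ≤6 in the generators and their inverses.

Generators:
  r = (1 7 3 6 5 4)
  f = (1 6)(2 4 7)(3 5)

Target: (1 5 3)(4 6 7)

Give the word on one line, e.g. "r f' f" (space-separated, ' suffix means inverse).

r r r r

  after r: (1 7 3 6 5 4)
  after r: (1 3 5)(4 7 6)
  after r: (1 6)(3 4)(5 7)
  after r: (1 5 3)(4 6 7)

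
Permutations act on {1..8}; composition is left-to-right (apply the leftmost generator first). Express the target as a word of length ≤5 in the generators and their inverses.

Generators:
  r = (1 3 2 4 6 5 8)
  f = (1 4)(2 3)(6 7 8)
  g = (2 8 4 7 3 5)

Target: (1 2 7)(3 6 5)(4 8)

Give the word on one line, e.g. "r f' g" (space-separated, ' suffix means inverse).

r' f r g

  after r': (1 8 5 6 4 2 3)
  after f: (1 6)(3 4)(5 7 8)
  after r: (1 5 7)(2 4)(3 6)
  after g: (1 2 7)(3 6 5)(4 8)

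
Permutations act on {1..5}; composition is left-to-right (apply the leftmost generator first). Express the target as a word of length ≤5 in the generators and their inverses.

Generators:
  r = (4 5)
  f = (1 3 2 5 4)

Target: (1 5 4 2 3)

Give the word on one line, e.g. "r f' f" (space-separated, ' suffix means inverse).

r' f' r

  after r': (4 5)
  after f': (1 4 2 3)
  after r: (1 5 4 2 3)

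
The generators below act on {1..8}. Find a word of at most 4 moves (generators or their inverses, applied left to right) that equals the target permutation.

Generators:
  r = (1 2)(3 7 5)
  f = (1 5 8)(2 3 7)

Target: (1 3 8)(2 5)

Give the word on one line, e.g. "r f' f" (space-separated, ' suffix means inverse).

  after r': (1 2)(3 5 7)
  after f: (1 3 8)(2 5)

r' f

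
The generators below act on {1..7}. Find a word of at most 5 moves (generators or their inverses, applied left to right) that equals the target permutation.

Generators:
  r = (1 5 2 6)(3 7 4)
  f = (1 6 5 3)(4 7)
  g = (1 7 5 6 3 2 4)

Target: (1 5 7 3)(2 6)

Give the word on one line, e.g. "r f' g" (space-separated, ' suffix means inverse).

f' g' g'

  after f': (1 3 5 6)(4 7)
  after g': (1 6 4)(2 3 7)
  after g': (1 5 7 3)(2 6)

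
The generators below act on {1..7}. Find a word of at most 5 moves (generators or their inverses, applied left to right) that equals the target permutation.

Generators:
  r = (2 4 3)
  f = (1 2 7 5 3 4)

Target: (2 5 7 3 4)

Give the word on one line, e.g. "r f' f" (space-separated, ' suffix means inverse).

  after f: (1 2 7 5 3 4)
  after r: (1 4)(2 7 5)
  after f: (2 5 7 3 4)

f r f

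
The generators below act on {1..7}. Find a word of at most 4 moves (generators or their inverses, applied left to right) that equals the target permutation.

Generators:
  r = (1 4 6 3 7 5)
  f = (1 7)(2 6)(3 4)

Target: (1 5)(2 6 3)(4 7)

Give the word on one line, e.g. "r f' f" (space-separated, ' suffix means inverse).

r' f' f' f'

  after r': (1 5 7 3 6 4)
  after f': (1 5)(2 6 3)(4 7)
  after f': (1 5 7 3 6 4)
  after f': (1 5)(2 6 3)(4 7)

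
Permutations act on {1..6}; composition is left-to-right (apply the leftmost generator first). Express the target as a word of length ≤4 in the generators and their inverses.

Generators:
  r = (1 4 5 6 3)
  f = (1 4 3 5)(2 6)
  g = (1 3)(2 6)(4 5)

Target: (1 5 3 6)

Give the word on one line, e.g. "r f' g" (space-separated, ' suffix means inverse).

r' g' f'

  after r': (1 3 6 5 4)
  after g': (2 6 4 3)
  after f': (1 5 3 6)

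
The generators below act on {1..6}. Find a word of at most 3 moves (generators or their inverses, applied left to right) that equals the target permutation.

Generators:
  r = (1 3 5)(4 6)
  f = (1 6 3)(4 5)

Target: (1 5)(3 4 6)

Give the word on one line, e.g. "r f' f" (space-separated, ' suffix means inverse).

f f r

  after f: (1 6 3)(4 5)
  after f: (1 3 6)
  after r: (1 5)(3 4 6)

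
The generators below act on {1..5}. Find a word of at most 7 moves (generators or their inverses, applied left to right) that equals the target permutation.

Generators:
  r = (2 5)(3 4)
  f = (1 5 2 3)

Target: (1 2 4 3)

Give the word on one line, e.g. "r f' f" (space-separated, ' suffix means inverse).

f' r f r f'

  after f': (1 3 2 5)
  after r: (1 4 3 5)
  after f: (1 4)(2 3)
  after r: (1 3 5 2 4)
  after f': (1 2 4 3)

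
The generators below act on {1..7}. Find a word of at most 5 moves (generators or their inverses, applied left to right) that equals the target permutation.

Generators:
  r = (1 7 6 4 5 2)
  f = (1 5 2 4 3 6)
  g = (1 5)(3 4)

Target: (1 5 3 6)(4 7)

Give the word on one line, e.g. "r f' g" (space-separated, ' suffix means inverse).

  after r': (1 2 5 4 6 7)
  after g: (1 2)(3 4 6 7 5)
  after r': (1 5 3 6)(4 7)

r' g r'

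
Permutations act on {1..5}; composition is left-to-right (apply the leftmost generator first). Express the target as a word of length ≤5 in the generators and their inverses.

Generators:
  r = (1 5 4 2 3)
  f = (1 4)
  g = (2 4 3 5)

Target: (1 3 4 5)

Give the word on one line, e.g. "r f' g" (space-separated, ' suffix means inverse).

  after r: (1 5 4 2 3)
  after g: (1 2 5 3)
  after g: (1 4 3)
  after r': (1 5)(2 4)
  after g': (1 3 4 5)

r g g r' g'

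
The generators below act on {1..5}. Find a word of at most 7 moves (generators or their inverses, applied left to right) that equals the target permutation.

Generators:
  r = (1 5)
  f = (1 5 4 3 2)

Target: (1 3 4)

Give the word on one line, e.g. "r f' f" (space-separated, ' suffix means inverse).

  after f: (1 5 4 3 2)
  after r': (2 5 4 3)
  after f': (1 2)
  after f': (1 3 4 5)
  after r: (1 3 4)

f r' f' f' r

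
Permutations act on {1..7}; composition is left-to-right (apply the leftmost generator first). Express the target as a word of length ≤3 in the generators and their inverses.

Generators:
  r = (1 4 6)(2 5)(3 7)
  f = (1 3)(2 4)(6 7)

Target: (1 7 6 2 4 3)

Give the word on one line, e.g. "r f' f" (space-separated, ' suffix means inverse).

  after r: (1 4 6)(2 5)(3 7)
  after r: (1 6 4)
  after f: (1 7 6 2 4 3)

r r f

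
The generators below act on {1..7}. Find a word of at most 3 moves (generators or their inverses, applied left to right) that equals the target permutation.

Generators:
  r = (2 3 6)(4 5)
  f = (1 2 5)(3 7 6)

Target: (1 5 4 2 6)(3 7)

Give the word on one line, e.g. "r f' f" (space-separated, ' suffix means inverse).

r f'

  after r: (2 3 6)(4 5)
  after f': (1 5 4 2 6)(3 7)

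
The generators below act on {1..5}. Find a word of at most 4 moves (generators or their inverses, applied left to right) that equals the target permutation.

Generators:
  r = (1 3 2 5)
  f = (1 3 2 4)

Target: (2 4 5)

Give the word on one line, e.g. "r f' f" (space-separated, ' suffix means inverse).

f r'

  after f: (1 3 2 4)
  after r': (2 4 5)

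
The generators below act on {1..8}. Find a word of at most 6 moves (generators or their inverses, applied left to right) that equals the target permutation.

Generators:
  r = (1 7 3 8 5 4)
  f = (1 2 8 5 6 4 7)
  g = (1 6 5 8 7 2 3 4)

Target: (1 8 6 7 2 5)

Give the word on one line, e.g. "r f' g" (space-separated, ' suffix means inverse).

  after r: (1 7 3 8 5 4)
  after g: (1 2 3 7 4 6 5)
  after r: (1 2 8 5 7)(4 6)
  after f: (1 8 6 7 2 5)

r g r f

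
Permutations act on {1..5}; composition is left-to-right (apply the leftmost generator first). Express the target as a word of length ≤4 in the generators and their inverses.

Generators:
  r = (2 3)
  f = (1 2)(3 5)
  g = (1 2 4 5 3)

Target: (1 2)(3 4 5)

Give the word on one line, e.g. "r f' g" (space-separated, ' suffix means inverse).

  after r: (2 3)
  after g: (1 2)(3 4 5)

r g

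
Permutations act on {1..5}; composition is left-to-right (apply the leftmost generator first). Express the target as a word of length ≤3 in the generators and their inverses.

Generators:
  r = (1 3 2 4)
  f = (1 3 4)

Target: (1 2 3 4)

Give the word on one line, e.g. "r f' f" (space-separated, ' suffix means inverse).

f r f'

  after f: (1 3 4)
  after r: (1 2 4 3)
  after f': (1 2 3 4)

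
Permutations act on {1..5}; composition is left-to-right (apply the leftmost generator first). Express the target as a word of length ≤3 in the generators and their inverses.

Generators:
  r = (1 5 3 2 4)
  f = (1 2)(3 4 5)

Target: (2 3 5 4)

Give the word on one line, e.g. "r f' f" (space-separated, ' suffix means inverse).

  after f: (1 2)(3 4 5)
  after r: (1 4 3)(2 5)
  after r: (2 3 5 4)

f r r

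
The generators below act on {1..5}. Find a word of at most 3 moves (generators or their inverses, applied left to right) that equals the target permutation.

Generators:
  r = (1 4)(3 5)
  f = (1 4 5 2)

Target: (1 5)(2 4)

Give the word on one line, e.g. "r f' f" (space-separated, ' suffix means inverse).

  after f': (1 2 5 4)
  after f': (1 5)(2 4)

f' f'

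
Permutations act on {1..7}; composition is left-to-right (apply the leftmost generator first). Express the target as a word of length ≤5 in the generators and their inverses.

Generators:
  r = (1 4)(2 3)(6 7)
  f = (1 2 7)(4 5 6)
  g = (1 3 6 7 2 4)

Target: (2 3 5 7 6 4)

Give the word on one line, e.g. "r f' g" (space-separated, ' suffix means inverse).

f' g f'

  after f': (1 7 2)(4 6 5)
  after g: (1 2 3 6 5)(4 7)
  after f': (2 3 5 7 6 4)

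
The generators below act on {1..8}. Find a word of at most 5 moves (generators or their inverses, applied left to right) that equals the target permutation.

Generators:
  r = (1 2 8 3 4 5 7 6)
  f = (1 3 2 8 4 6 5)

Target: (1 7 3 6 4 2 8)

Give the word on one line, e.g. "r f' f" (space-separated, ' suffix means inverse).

r' f r f'

  after r': (1 6 7 5 4 3 8 2)
  after f: (1 5 6 7)(2 3 4)
  after r: (1 7 2 4 8 3 5)
  after f': (1 7 3 6 4 2 8)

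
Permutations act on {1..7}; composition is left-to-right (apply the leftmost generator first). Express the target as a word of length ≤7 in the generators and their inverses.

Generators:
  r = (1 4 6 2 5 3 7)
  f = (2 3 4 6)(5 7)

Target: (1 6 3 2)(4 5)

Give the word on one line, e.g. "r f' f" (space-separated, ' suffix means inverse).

f' f' f' r r

  after f': (2 6 4 3)(5 7)
  after f': (2 4)(3 6)
  after f': (2 3 4 6)(5 7)
  after r: (1 4 2 7 3 6 5)
  after r: (1 6 3 2)(4 5)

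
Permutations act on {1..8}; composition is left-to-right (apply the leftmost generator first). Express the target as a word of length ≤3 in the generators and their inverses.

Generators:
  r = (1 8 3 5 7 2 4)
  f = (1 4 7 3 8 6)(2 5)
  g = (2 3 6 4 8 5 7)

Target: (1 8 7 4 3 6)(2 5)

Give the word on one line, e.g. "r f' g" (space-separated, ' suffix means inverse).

g r

  after g: (2 3 6 4 8 5 7)
  after r: (1 8 7 4 3 6)(2 5)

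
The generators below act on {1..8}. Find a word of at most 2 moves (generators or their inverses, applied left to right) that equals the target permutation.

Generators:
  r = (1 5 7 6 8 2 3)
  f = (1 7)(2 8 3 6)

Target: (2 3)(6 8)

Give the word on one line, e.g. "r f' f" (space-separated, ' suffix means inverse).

f f

  after f: (1 7)(2 8 3 6)
  after f: (2 3)(6 8)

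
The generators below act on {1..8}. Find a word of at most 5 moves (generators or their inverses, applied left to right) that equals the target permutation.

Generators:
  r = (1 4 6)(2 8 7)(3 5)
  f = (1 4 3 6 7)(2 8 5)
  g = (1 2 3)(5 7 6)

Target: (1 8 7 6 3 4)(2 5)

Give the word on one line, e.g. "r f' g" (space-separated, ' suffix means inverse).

  after g: (1 2 3)(5 7 6)
  after f: (1 8 5)(2 6)(3 4)
  after g: (1 8 7 6 3 4)(2 5)

g f g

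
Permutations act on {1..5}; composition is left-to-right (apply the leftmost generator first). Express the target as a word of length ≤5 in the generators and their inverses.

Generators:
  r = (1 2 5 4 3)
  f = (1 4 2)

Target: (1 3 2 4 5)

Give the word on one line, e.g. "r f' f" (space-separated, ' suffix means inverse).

r' f' f'

  after r': (1 3 4 5 2)
  after f': (1 3)(4 5)
  after f': (1 3 2 4 5)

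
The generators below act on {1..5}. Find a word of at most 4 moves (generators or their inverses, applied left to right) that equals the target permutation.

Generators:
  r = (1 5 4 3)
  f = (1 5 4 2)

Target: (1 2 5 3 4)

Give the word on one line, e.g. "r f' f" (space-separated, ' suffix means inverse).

f' r'

  after f': (1 2 4 5)
  after r': (1 2 5 3 4)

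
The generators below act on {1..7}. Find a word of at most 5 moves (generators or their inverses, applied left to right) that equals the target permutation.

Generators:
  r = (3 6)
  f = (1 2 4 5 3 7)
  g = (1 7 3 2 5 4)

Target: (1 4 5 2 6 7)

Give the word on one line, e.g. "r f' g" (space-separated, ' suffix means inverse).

  after r: (3 6)
  after g': (1 4 5 2 3 6 7)
  after r': (1 4 5 2 6 7)

r g' r'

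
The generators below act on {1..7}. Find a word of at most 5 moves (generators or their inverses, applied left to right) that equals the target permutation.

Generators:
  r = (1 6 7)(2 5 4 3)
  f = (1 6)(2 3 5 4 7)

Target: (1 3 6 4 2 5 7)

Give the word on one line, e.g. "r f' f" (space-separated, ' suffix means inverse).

  after r': (1 7 6)(2 3 4 5)
  after f: (1 2 5 3 7)
  after r: (1 5 2 4 3)(6 7)
  after f': (1 3 6 4 2 5 7)

r' f r f'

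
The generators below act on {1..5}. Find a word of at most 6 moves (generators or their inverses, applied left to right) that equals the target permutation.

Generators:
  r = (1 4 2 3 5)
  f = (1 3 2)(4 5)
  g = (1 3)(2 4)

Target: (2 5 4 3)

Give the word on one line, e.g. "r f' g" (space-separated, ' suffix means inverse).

  after r: (1 4 2 3 5)
  after g: (1 2)(3 5)
  after r: (1 3)(2 4)
  after f': (2 5 4 3)

r g r f'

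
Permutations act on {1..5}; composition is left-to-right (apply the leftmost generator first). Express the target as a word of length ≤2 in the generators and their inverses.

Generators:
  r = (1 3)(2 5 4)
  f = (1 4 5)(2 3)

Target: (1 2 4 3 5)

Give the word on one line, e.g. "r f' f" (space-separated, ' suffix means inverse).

r f'

  after r: (1 3)(2 5 4)
  after f': (1 2 4 3 5)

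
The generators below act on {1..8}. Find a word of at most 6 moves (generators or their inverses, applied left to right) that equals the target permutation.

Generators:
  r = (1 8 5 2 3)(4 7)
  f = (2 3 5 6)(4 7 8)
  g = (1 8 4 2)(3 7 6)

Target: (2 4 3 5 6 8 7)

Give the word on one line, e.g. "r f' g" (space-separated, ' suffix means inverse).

  after f': (2 6 5 3)(4 8 7)
  after r: (1 8 4 5)(2 6)
  after g': (2 7 3 6 4 5)
  after f': (2 4 3 5 6 8 7)

f' r g' f'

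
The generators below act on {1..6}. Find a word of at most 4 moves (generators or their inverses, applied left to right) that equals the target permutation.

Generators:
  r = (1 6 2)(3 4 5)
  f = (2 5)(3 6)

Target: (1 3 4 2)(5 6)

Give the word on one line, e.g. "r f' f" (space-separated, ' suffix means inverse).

  after r: (1 6 2)(3 4 5)
  after f': (1 3 4 2)(5 6)

r f'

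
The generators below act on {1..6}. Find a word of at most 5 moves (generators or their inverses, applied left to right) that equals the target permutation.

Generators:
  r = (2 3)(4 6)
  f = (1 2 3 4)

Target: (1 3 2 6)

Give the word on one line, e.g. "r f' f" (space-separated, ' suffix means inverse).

  after r: (2 3)(4 6)
  after f: (1 2 4 6)
  after r: (1 3 2 6)

r f r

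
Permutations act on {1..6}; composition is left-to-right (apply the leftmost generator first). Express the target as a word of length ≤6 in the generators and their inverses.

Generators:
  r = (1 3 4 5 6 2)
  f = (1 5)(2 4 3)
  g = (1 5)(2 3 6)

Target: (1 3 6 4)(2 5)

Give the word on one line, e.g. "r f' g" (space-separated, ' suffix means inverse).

  after r': (1 2 6 5 4 3)
  after r': (1 6 4)(2 5 3)
  after g: (1 2)(4 5 6)
  after g: (1 3 6 4)(2 5)

r' r' g g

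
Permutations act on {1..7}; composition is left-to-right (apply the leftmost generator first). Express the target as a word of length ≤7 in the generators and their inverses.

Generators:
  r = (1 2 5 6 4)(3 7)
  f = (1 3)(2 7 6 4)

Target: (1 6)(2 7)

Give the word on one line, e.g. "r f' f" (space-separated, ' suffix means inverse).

r f' f' r f'

  after r: (1 2 5 6 4)(3 7)
  after f': (1 4 3 2 5 7)
  after f': (1 6 7 3 4)(2 5)
  after r: (1 4 2 6 3)
  after f': (1 6)(2 7)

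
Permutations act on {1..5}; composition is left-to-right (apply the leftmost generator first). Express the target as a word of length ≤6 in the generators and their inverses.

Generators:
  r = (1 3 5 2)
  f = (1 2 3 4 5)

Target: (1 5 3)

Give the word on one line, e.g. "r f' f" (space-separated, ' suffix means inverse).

  after f': (1 5 4 3 2)
  after f': (1 4 2 5 3)
  after r': (1 4 5)(2 3)
  after r': (1 4 3 5 2)
  after f: (1 5 3)

f' f' r' r' f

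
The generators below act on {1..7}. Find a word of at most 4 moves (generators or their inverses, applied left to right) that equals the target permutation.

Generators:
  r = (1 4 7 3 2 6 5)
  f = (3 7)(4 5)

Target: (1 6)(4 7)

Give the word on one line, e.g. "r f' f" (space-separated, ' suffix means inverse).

  after r: (1 4 7 3 2 6 5)
  after f': (1 5)(2 6 4 3)
  after r': (1 6)(4 7)

r f' r'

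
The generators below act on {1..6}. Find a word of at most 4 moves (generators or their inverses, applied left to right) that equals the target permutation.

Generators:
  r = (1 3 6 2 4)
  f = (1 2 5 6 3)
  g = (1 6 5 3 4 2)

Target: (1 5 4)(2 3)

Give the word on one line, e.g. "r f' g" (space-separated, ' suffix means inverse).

  after f: (1 2 5 6 3)
  after r': (1 6)(2 5 3 4)
  after g: (1 5 4)(2 3)

f r' g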